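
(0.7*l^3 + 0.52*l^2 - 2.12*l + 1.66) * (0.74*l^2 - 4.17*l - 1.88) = 0.518*l^5 - 2.5342*l^4 - 5.0532*l^3 + 9.0912*l^2 - 2.9366*l - 3.1208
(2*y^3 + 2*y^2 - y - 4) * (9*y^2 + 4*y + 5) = 18*y^5 + 26*y^4 + 9*y^3 - 30*y^2 - 21*y - 20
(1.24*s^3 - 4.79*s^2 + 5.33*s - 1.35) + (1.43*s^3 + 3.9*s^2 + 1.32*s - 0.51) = 2.67*s^3 - 0.89*s^2 + 6.65*s - 1.86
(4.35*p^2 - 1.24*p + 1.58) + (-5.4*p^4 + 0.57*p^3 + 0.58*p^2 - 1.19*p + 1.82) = -5.4*p^4 + 0.57*p^3 + 4.93*p^2 - 2.43*p + 3.4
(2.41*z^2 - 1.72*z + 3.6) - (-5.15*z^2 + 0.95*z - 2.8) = 7.56*z^2 - 2.67*z + 6.4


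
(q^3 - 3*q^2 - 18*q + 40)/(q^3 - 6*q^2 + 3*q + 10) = (q + 4)/(q + 1)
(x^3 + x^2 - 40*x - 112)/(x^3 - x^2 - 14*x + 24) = (x^2 - 3*x - 28)/(x^2 - 5*x + 6)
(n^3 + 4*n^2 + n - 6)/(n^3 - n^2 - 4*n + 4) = (n + 3)/(n - 2)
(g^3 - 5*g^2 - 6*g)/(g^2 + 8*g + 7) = g*(g - 6)/(g + 7)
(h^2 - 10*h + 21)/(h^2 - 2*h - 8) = (-h^2 + 10*h - 21)/(-h^2 + 2*h + 8)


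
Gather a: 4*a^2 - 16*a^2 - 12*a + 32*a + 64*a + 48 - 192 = -12*a^2 + 84*a - 144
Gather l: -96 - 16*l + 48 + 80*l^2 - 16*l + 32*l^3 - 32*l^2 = 32*l^3 + 48*l^2 - 32*l - 48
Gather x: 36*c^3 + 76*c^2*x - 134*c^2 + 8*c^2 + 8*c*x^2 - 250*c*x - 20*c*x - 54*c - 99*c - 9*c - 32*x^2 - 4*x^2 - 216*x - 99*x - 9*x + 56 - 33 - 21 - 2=36*c^3 - 126*c^2 - 162*c + x^2*(8*c - 36) + x*(76*c^2 - 270*c - 324)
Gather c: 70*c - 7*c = 63*c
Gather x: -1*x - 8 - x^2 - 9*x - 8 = -x^2 - 10*x - 16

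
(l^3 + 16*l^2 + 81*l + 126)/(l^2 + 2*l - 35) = (l^2 + 9*l + 18)/(l - 5)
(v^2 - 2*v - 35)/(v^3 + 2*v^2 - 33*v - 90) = (v - 7)/(v^2 - 3*v - 18)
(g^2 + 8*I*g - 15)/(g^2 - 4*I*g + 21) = (g + 5*I)/(g - 7*I)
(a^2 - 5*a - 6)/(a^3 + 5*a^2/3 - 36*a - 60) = 3*(a + 1)/(3*a^2 + 23*a + 30)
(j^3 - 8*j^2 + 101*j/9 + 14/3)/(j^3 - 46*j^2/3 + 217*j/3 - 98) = (j + 1/3)/(j - 7)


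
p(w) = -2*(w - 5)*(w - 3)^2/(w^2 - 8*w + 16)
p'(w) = -2*(8 - 2*w)*(w - 5)*(w - 3)^2/(w^2 - 8*w + 16)^2 - 2*(w - 5)*(2*w - 6)/(w^2 - 8*w + 16) - 2*(w - 3)^2/(w^2 - 8*w + 16)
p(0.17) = 5.27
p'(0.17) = -2.07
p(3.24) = 0.35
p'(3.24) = 3.65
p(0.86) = 3.85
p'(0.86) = -2.07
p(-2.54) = 10.82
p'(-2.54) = -2.03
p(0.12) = 5.38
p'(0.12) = -2.06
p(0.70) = 4.18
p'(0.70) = -2.07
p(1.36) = 2.81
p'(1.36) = -2.07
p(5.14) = -0.99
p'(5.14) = -6.24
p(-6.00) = 17.82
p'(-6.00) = -2.02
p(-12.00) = 29.88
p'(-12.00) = -2.01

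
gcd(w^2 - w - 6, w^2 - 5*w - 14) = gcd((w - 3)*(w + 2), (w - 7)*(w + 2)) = w + 2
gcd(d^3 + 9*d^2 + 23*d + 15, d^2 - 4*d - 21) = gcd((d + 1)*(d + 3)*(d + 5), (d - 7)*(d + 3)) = d + 3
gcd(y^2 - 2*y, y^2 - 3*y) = y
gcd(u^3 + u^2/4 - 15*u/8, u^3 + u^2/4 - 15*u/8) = u^3 + u^2/4 - 15*u/8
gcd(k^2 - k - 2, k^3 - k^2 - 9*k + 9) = 1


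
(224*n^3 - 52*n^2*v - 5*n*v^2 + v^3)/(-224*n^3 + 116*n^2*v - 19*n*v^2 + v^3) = (7*n + v)/(-7*n + v)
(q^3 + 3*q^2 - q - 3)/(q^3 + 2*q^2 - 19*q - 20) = (q^2 + 2*q - 3)/(q^2 + q - 20)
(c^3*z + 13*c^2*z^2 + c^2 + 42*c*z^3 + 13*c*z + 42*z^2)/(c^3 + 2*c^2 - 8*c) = (c^3*z + 13*c^2*z^2 + c^2 + 42*c*z^3 + 13*c*z + 42*z^2)/(c*(c^2 + 2*c - 8))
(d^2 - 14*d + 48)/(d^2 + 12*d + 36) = (d^2 - 14*d + 48)/(d^2 + 12*d + 36)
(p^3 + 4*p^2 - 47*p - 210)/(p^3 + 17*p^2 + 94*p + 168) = (p^2 - 2*p - 35)/(p^2 + 11*p + 28)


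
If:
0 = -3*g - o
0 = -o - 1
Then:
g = 1/3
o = -1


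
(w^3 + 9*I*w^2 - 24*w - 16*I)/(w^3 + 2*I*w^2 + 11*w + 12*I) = (w + 4*I)/(w - 3*I)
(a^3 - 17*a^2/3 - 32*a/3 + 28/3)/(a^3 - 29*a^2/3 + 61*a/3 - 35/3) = (3*a^2 + 4*a - 4)/(3*a^2 - 8*a + 5)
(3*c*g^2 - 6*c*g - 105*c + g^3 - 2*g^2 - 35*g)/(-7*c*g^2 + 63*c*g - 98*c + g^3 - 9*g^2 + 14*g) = (-3*c*g - 15*c - g^2 - 5*g)/(7*c*g - 14*c - g^2 + 2*g)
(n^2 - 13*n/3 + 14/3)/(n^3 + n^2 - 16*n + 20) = (n - 7/3)/(n^2 + 3*n - 10)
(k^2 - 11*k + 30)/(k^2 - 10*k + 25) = (k - 6)/(k - 5)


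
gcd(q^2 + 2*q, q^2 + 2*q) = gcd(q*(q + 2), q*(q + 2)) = q^2 + 2*q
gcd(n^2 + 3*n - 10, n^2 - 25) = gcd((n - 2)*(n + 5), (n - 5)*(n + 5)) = n + 5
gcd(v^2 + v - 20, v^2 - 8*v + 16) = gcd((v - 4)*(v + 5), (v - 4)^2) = v - 4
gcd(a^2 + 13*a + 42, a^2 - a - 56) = a + 7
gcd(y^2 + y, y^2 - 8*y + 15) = 1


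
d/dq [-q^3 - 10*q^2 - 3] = q*(-3*q - 20)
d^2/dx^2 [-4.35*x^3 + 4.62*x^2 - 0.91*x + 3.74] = 9.24 - 26.1*x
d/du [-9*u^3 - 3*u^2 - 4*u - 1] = -27*u^2 - 6*u - 4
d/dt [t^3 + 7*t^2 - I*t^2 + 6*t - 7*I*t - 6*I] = 3*t^2 + 2*t*(7 - I) + 6 - 7*I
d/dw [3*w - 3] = 3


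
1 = 1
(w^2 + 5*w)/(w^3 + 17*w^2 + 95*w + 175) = w/(w^2 + 12*w + 35)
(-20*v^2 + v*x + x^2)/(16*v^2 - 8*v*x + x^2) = (5*v + x)/(-4*v + x)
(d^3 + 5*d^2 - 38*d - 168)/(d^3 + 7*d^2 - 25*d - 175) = (d^2 - 2*d - 24)/(d^2 - 25)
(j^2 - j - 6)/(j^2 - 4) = (j - 3)/(j - 2)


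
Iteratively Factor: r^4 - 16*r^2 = (r + 4)*(r^3 - 4*r^2) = r*(r + 4)*(r^2 - 4*r) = r^2*(r + 4)*(r - 4)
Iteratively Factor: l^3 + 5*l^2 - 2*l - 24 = (l + 4)*(l^2 + l - 6) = (l - 2)*(l + 4)*(l + 3)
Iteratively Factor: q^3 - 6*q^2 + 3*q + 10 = (q - 5)*(q^2 - q - 2) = (q - 5)*(q + 1)*(q - 2)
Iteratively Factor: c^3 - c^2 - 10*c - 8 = (c - 4)*(c^2 + 3*c + 2) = (c - 4)*(c + 2)*(c + 1)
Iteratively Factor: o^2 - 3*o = (o - 3)*(o)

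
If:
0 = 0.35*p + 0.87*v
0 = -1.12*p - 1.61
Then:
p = -1.44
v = 0.58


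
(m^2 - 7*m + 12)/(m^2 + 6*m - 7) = (m^2 - 7*m + 12)/(m^2 + 6*m - 7)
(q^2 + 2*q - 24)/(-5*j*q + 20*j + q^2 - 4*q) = (q + 6)/(-5*j + q)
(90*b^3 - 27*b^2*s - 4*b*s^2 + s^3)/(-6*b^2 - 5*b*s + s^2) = (-15*b^2 + 2*b*s + s^2)/(b + s)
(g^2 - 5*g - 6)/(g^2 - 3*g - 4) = (g - 6)/(g - 4)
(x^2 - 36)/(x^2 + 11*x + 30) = (x - 6)/(x + 5)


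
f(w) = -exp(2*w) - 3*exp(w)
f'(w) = -2*exp(2*w) - 3*exp(w)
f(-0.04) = -3.81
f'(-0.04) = -4.73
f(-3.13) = -0.13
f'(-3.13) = -0.13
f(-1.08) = -1.13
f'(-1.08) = -1.25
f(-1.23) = -0.96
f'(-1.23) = -1.05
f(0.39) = -6.61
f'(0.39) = -8.79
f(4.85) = -16700.83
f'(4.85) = -33018.44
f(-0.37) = -2.55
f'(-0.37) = -3.03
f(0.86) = -12.67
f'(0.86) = -18.26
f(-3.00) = -0.15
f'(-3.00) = -0.15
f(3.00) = -463.69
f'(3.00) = -867.11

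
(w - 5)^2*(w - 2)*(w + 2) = w^4 - 10*w^3 + 21*w^2 + 40*w - 100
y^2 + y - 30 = (y - 5)*(y + 6)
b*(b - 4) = b^2 - 4*b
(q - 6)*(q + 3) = q^2 - 3*q - 18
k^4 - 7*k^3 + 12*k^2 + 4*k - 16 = (k - 4)*(k - 2)^2*(k + 1)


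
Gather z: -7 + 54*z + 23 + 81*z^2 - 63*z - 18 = 81*z^2 - 9*z - 2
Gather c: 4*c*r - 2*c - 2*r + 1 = c*(4*r - 2) - 2*r + 1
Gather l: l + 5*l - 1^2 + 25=6*l + 24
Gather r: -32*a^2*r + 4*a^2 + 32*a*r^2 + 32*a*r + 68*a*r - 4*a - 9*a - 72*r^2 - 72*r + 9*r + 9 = 4*a^2 - 13*a + r^2*(32*a - 72) + r*(-32*a^2 + 100*a - 63) + 9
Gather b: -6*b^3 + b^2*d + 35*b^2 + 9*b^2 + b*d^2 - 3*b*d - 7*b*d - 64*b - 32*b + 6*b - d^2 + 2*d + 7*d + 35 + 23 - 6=-6*b^3 + b^2*(d + 44) + b*(d^2 - 10*d - 90) - d^2 + 9*d + 52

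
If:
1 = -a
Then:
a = -1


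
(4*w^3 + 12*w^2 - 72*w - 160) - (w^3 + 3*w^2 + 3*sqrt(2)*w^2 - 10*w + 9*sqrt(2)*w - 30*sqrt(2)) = 3*w^3 - 3*sqrt(2)*w^2 + 9*w^2 - 62*w - 9*sqrt(2)*w - 160 + 30*sqrt(2)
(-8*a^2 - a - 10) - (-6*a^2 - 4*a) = -2*a^2 + 3*a - 10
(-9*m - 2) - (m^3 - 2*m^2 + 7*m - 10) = -m^3 + 2*m^2 - 16*m + 8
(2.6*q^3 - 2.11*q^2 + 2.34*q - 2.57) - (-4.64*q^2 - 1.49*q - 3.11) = 2.6*q^3 + 2.53*q^2 + 3.83*q + 0.54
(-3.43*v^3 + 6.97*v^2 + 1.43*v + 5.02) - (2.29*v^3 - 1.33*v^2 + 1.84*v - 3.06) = -5.72*v^3 + 8.3*v^2 - 0.41*v + 8.08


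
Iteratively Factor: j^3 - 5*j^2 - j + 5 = (j - 1)*(j^2 - 4*j - 5) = (j - 1)*(j + 1)*(j - 5)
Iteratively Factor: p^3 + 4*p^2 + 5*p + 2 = (p + 1)*(p^2 + 3*p + 2) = (p + 1)^2*(p + 2)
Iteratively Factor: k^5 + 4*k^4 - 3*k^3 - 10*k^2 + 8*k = (k - 1)*(k^4 + 5*k^3 + 2*k^2 - 8*k) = (k - 1)^2*(k^3 + 6*k^2 + 8*k) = k*(k - 1)^2*(k^2 + 6*k + 8) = k*(k - 1)^2*(k + 4)*(k + 2)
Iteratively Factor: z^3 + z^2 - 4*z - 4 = (z + 2)*(z^2 - z - 2) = (z + 1)*(z + 2)*(z - 2)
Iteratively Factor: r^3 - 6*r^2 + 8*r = (r - 2)*(r^2 - 4*r) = r*(r - 2)*(r - 4)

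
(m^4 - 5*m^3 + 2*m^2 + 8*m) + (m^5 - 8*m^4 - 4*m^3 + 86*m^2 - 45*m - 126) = m^5 - 7*m^4 - 9*m^3 + 88*m^2 - 37*m - 126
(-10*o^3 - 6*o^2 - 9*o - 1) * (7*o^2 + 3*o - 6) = -70*o^5 - 72*o^4 - 21*o^3 + 2*o^2 + 51*o + 6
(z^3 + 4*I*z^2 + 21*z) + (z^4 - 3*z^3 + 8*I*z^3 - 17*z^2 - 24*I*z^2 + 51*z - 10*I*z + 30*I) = z^4 - 2*z^3 + 8*I*z^3 - 17*z^2 - 20*I*z^2 + 72*z - 10*I*z + 30*I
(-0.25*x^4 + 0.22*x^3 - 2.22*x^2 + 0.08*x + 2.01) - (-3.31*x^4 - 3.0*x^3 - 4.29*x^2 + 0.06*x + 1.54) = 3.06*x^4 + 3.22*x^3 + 2.07*x^2 + 0.02*x + 0.47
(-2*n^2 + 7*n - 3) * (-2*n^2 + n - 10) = 4*n^4 - 16*n^3 + 33*n^2 - 73*n + 30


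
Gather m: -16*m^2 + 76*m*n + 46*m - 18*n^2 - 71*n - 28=-16*m^2 + m*(76*n + 46) - 18*n^2 - 71*n - 28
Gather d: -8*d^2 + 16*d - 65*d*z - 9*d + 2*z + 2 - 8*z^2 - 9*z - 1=-8*d^2 + d*(7 - 65*z) - 8*z^2 - 7*z + 1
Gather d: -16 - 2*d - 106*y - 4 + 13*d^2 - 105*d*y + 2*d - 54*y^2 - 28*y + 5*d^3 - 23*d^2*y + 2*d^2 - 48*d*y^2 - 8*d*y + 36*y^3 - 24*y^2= 5*d^3 + d^2*(15 - 23*y) + d*(-48*y^2 - 113*y) + 36*y^3 - 78*y^2 - 134*y - 20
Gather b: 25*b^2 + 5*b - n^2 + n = 25*b^2 + 5*b - n^2 + n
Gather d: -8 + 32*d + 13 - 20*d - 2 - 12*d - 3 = 0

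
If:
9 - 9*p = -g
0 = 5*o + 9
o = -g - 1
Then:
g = 4/5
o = -9/5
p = 49/45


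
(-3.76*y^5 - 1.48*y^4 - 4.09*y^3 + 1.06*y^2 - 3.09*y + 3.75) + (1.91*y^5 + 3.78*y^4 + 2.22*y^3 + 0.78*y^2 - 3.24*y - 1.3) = -1.85*y^5 + 2.3*y^4 - 1.87*y^3 + 1.84*y^2 - 6.33*y + 2.45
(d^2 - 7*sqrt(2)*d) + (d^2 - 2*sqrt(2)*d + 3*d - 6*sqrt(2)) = 2*d^2 - 9*sqrt(2)*d + 3*d - 6*sqrt(2)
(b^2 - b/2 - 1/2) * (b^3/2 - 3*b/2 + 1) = b^5/2 - b^4/4 - 7*b^3/4 + 7*b^2/4 + b/4 - 1/2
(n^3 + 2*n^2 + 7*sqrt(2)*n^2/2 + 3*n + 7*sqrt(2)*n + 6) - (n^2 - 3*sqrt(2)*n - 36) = n^3 + n^2 + 7*sqrt(2)*n^2/2 + 3*n + 10*sqrt(2)*n + 42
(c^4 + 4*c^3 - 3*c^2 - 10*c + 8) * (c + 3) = c^5 + 7*c^4 + 9*c^3 - 19*c^2 - 22*c + 24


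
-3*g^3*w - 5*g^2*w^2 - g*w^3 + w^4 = w*(-3*g + w)*(g + w)^2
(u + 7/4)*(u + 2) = u^2 + 15*u/4 + 7/2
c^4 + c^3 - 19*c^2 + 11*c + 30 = (c - 3)*(c - 2)*(c + 1)*(c + 5)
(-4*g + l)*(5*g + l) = -20*g^2 + g*l + l^2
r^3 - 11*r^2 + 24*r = r*(r - 8)*(r - 3)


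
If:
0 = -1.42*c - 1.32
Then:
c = -0.93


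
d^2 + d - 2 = (d - 1)*(d + 2)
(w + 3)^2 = w^2 + 6*w + 9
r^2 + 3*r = r*(r + 3)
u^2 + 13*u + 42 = (u + 6)*(u + 7)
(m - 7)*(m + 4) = m^2 - 3*m - 28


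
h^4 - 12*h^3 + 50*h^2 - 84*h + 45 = (h - 5)*(h - 3)^2*(h - 1)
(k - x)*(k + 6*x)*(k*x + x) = k^3*x + 5*k^2*x^2 + k^2*x - 6*k*x^3 + 5*k*x^2 - 6*x^3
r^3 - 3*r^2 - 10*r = r*(r - 5)*(r + 2)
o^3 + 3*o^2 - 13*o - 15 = (o - 3)*(o + 1)*(o + 5)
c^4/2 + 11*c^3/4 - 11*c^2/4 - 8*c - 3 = (c/2 + 1/2)*(c - 2)*(c + 1/2)*(c + 6)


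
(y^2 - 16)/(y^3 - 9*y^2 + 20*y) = (y + 4)/(y*(y - 5))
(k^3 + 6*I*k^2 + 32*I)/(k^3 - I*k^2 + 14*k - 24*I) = (k + 4*I)/(k - 3*I)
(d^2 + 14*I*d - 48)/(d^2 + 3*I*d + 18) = (d + 8*I)/(d - 3*I)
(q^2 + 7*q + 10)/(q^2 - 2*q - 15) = (q^2 + 7*q + 10)/(q^2 - 2*q - 15)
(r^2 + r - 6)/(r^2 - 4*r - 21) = (r - 2)/(r - 7)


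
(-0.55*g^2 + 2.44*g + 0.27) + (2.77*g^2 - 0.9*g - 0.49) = 2.22*g^2 + 1.54*g - 0.22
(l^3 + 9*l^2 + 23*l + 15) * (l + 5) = l^4 + 14*l^3 + 68*l^2 + 130*l + 75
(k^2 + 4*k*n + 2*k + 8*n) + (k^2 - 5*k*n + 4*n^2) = 2*k^2 - k*n + 2*k + 4*n^2 + 8*n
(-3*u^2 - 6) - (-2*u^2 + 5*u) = -u^2 - 5*u - 6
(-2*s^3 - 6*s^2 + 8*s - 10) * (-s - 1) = 2*s^4 + 8*s^3 - 2*s^2 + 2*s + 10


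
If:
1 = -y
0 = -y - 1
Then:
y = -1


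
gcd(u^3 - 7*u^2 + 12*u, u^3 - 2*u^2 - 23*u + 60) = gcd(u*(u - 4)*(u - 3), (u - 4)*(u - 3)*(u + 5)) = u^2 - 7*u + 12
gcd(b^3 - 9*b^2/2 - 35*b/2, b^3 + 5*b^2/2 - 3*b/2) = b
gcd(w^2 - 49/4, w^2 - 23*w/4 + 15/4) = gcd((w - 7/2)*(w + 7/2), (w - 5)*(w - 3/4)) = 1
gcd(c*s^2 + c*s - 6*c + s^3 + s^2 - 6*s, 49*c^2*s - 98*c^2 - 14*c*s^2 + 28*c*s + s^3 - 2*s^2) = s - 2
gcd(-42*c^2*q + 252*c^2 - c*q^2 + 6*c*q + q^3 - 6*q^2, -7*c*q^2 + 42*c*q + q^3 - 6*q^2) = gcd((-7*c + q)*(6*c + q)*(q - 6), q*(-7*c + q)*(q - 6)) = -7*c*q + 42*c + q^2 - 6*q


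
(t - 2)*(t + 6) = t^2 + 4*t - 12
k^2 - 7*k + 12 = (k - 4)*(k - 3)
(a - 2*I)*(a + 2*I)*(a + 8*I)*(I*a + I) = I*a^4 - 8*a^3 + I*a^3 - 8*a^2 + 4*I*a^2 - 32*a + 4*I*a - 32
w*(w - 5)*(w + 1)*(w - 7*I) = w^4 - 4*w^3 - 7*I*w^3 - 5*w^2 + 28*I*w^2 + 35*I*w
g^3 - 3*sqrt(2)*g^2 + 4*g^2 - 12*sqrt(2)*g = g*(g + 4)*(g - 3*sqrt(2))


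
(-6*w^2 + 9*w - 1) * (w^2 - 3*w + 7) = -6*w^4 + 27*w^3 - 70*w^2 + 66*w - 7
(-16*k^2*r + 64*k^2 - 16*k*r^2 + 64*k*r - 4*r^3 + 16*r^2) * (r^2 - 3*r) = -16*k^2*r^3 + 112*k^2*r^2 - 192*k^2*r - 16*k*r^4 + 112*k*r^3 - 192*k*r^2 - 4*r^5 + 28*r^4 - 48*r^3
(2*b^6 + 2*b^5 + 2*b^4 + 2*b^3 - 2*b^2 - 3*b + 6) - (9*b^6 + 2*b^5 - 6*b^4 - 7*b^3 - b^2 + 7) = -7*b^6 + 8*b^4 + 9*b^3 - b^2 - 3*b - 1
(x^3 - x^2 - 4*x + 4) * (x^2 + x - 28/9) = x^5 - 73*x^3/9 + 28*x^2/9 + 148*x/9 - 112/9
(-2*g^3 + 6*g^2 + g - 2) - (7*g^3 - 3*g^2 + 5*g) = -9*g^3 + 9*g^2 - 4*g - 2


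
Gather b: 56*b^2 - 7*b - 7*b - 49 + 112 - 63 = 56*b^2 - 14*b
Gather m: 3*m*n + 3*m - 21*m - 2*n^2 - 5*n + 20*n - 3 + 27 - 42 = m*(3*n - 18) - 2*n^2 + 15*n - 18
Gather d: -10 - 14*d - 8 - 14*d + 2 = -28*d - 16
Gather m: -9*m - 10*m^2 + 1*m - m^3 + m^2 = -m^3 - 9*m^2 - 8*m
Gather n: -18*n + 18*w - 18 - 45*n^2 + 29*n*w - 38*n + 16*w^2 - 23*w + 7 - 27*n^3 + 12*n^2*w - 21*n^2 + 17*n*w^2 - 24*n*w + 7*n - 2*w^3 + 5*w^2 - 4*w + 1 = -27*n^3 + n^2*(12*w - 66) + n*(17*w^2 + 5*w - 49) - 2*w^3 + 21*w^2 - 9*w - 10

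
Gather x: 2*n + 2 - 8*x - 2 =2*n - 8*x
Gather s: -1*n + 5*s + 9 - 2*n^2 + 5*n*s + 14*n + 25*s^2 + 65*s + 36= -2*n^2 + 13*n + 25*s^2 + s*(5*n + 70) + 45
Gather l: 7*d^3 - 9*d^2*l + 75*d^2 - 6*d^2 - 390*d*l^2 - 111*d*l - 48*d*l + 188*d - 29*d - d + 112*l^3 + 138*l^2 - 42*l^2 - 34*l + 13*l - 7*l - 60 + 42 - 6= 7*d^3 + 69*d^2 + 158*d + 112*l^3 + l^2*(96 - 390*d) + l*(-9*d^2 - 159*d - 28) - 24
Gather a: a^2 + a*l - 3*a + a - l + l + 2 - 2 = a^2 + a*(l - 2)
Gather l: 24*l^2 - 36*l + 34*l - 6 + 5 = 24*l^2 - 2*l - 1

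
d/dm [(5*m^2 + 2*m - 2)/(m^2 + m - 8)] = (3*m^2 - 76*m - 14)/(m^4 + 2*m^3 - 15*m^2 - 16*m + 64)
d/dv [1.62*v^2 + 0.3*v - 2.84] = 3.24*v + 0.3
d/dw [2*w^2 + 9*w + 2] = 4*w + 9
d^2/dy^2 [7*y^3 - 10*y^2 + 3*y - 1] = 42*y - 20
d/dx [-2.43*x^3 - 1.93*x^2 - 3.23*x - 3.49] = -7.29*x^2 - 3.86*x - 3.23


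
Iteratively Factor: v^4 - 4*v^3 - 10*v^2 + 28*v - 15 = (v - 5)*(v^3 + v^2 - 5*v + 3) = (v - 5)*(v - 1)*(v^2 + 2*v - 3) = (v - 5)*(v - 1)^2*(v + 3)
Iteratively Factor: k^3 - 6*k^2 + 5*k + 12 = (k - 3)*(k^2 - 3*k - 4) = (k - 3)*(k + 1)*(k - 4)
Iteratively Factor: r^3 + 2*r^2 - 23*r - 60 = (r - 5)*(r^2 + 7*r + 12) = (r - 5)*(r + 3)*(r + 4)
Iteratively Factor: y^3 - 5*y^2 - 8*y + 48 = (y - 4)*(y^2 - y - 12) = (y - 4)^2*(y + 3)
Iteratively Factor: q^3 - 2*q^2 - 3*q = (q + 1)*(q^2 - 3*q) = (q - 3)*(q + 1)*(q)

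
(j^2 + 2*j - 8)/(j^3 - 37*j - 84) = (j - 2)/(j^2 - 4*j - 21)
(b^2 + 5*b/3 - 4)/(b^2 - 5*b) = (b^2 + 5*b/3 - 4)/(b*(b - 5))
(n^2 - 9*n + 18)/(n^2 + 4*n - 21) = (n - 6)/(n + 7)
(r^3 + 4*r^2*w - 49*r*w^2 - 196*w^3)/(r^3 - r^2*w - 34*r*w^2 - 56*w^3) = (r + 7*w)/(r + 2*w)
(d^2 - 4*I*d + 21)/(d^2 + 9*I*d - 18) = (d - 7*I)/(d + 6*I)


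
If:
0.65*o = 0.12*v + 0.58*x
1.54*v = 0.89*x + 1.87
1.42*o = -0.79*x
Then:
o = 0.08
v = 1.13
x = -0.14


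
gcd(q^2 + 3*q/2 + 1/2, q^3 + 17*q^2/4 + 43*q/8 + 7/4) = q + 1/2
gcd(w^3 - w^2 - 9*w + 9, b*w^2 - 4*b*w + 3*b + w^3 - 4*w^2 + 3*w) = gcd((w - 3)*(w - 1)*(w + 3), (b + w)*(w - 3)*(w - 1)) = w^2 - 4*w + 3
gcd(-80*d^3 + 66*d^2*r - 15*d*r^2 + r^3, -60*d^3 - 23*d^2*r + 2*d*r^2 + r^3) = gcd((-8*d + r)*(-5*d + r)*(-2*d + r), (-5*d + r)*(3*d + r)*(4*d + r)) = -5*d + r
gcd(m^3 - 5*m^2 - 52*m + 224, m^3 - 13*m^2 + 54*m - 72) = m - 4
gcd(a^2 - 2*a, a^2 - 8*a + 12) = a - 2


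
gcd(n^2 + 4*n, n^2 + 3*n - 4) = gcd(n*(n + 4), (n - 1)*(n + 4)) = n + 4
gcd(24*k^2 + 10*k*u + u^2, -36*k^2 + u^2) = 6*k + u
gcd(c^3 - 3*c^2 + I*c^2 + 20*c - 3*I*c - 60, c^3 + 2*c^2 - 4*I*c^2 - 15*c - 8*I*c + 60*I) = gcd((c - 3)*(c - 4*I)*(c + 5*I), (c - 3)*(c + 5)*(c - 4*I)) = c^2 + c*(-3 - 4*I) + 12*I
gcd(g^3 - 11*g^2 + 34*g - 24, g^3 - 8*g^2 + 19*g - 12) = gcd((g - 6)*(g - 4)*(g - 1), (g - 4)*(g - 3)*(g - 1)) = g^2 - 5*g + 4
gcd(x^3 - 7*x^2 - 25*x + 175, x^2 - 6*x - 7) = x - 7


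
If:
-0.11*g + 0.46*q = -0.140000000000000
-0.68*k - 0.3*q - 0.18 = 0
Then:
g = 4.18181818181818*q + 1.27272727272727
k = -0.441176470588235*q - 0.264705882352941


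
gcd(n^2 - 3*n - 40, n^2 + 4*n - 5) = n + 5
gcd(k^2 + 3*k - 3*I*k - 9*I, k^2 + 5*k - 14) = 1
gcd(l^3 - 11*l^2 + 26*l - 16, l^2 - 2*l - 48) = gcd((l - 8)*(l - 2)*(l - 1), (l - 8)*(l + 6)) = l - 8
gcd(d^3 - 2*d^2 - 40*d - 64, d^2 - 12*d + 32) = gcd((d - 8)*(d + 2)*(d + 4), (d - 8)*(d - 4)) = d - 8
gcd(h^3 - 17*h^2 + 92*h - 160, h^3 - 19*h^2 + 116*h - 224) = h^2 - 12*h + 32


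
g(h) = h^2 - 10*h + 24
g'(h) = 2*h - 10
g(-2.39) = 53.61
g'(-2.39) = -14.78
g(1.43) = 11.74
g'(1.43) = -7.14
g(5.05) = -1.00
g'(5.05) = 0.10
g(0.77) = 16.89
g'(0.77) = -8.46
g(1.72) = 9.76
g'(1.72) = -6.56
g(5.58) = -0.66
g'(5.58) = 1.16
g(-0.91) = 33.93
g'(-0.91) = -11.82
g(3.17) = 2.35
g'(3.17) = -3.66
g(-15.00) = 399.00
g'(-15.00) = -40.00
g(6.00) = 0.00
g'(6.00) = 2.00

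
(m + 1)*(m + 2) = m^2 + 3*m + 2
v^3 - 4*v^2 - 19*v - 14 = (v - 7)*(v + 1)*(v + 2)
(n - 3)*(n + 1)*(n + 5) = n^3 + 3*n^2 - 13*n - 15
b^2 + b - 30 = (b - 5)*(b + 6)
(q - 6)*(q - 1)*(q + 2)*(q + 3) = q^4 - 2*q^3 - 23*q^2 - 12*q + 36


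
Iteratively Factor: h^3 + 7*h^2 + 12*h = (h + 3)*(h^2 + 4*h) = h*(h + 3)*(h + 4)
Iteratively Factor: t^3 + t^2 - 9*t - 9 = (t - 3)*(t^2 + 4*t + 3) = (t - 3)*(t + 3)*(t + 1)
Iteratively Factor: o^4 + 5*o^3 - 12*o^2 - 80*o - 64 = (o + 1)*(o^3 + 4*o^2 - 16*o - 64) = (o + 1)*(o + 4)*(o^2 - 16) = (o + 1)*(o + 4)^2*(o - 4)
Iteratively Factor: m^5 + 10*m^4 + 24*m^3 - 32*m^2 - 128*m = (m - 2)*(m^4 + 12*m^3 + 48*m^2 + 64*m) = m*(m - 2)*(m^3 + 12*m^2 + 48*m + 64) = m*(m - 2)*(m + 4)*(m^2 + 8*m + 16) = m*(m - 2)*(m + 4)^2*(m + 4)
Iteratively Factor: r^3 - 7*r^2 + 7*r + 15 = (r - 5)*(r^2 - 2*r - 3) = (r - 5)*(r - 3)*(r + 1)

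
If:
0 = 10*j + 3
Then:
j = -3/10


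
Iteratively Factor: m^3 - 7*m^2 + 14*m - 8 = (m - 1)*(m^2 - 6*m + 8) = (m - 4)*(m - 1)*(m - 2)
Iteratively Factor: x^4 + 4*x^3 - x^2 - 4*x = (x)*(x^3 + 4*x^2 - x - 4) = x*(x - 1)*(x^2 + 5*x + 4) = x*(x - 1)*(x + 1)*(x + 4)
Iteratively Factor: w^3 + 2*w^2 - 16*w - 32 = (w + 2)*(w^2 - 16) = (w + 2)*(w + 4)*(w - 4)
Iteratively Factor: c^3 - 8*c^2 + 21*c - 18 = (c - 3)*(c^2 - 5*c + 6) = (c - 3)^2*(c - 2)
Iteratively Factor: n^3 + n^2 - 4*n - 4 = (n + 1)*(n^2 - 4) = (n - 2)*(n + 1)*(n + 2)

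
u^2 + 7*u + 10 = (u + 2)*(u + 5)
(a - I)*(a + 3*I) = a^2 + 2*I*a + 3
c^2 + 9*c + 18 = (c + 3)*(c + 6)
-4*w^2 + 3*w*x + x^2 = (-w + x)*(4*w + x)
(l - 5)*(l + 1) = l^2 - 4*l - 5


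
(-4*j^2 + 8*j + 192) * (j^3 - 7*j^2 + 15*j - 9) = -4*j^5 + 36*j^4 + 76*j^3 - 1188*j^2 + 2808*j - 1728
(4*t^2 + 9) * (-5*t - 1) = -20*t^3 - 4*t^2 - 45*t - 9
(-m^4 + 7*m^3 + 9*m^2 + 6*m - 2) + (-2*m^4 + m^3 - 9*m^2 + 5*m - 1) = -3*m^4 + 8*m^3 + 11*m - 3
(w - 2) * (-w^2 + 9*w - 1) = -w^3 + 11*w^2 - 19*w + 2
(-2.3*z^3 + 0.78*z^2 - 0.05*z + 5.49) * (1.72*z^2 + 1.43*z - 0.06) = -3.956*z^5 - 1.9474*z^4 + 1.1674*z^3 + 9.3245*z^2 + 7.8537*z - 0.3294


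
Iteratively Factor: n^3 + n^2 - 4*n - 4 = (n - 2)*(n^2 + 3*n + 2) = (n - 2)*(n + 2)*(n + 1)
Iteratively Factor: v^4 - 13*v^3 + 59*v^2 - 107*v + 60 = (v - 1)*(v^3 - 12*v^2 + 47*v - 60) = (v - 3)*(v - 1)*(v^2 - 9*v + 20) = (v - 4)*(v - 3)*(v - 1)*(v - 5)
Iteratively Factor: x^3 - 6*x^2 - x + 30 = (x - 5)*(x^2 - x - 6) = (x - 5)*(x - 3)*(x + 2)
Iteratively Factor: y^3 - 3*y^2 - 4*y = (y)*(y^2 - 3*y - 4) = y*(y - 4)*(y + 1)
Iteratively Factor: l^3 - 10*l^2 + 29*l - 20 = (l - 5)*(l^2 - 5*l + 4) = (l - 5)*(l - 4)*(l - 1)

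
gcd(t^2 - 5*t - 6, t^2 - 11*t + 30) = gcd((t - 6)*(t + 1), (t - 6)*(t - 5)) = t - 6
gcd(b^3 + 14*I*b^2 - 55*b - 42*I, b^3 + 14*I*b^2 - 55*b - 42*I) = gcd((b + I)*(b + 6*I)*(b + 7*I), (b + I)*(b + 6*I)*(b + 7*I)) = b^3 + 14*I*b^2 - 55*b - 42*I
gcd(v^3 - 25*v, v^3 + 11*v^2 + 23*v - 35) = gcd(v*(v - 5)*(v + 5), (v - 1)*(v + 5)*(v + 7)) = v + 5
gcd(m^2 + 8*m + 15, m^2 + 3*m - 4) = 1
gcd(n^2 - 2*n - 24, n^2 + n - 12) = n + 4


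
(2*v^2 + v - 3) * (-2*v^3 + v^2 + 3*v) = -4*v^5 + 13*v^3 - 9*v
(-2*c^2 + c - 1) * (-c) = 2*c^3 - c^2 + c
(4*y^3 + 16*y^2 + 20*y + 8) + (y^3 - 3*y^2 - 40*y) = 5*y^3 + 13*y^2 - 20*y + 8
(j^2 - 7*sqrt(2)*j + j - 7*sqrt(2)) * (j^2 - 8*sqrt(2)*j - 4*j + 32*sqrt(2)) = j^4 - 15*sqrt(2)*j^3 - 3*j^3 + 45*sqrt(2)*j^2 + 108*j^2 - 336*j + 60*sqrt(2)*j - 448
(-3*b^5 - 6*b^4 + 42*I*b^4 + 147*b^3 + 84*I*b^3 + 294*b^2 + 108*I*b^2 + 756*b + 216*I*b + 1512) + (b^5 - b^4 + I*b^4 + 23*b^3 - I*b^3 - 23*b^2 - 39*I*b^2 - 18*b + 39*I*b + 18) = -2*b^5 - 7*b^4 + 43*I*b^4 + 170*b^3 + 83*I*b^3 + 271*b^2 + 69*I*b^2 + 738*b + 255*I*b + 1530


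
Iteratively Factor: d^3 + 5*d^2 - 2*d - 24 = (d + 4)*(d^2 + d - 6) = (d - 2)*(d + 4)*(d + 3)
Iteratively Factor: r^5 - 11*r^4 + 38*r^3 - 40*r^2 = (r - 4)*(r^4 - 7*r^3 + 10*r^2) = (r - 5)*(r - 4)*(r^3 - 2*r^2) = r*(r - 5)*(r - 4)*(r^2 - 2*r) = r*(r - 5)*(r - 4)*(r - 2)*(r)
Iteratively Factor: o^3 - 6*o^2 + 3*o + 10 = (o - 5)*(o^2 - o - 2) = (o - 5)*(o - 2)*(o + 1)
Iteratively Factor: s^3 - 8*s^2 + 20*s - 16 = (s - 4)*(s^2 - 4*s + 4) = (s - 4)*(s - 2)*(s - 2)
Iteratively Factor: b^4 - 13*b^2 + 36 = (b - 3)*(b^3 + 3*b^2 - 4*b - 12) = (b - 3)*(b - 2)*(b^2 + 5*b + 6) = (b - 3)*(b - 2)*(b + 2)*(b + 3)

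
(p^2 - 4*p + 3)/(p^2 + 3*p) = (p^2 - 4*p + 3)/(p*(p + 3))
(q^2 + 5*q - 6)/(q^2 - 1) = (q + 6)/(q + 1)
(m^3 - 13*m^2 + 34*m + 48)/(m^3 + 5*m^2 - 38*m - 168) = (m^2 - 7*m - 8)/(m^2 + 11*m + 28)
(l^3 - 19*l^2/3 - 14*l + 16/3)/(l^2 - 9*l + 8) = (3*l^2 + 5*l - 2)/(3*(l - 1))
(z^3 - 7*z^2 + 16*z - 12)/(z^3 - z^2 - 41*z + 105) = (z^2 - 4*z + 4)/(z^2 + 2*z - 35)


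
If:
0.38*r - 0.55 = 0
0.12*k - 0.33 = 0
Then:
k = 2.75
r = 1.45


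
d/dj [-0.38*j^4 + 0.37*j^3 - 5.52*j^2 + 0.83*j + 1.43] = -1.52*j^3 + 1.11*j^2 - 11.04*j + 0.83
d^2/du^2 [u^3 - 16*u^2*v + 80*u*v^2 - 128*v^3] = 6*u - 32*v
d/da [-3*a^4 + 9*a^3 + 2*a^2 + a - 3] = -12*a^3 + 27*a^2 + 4*a + 1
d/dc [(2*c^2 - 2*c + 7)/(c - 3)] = (2*c^2 - 12*c - 1)/(c^2 - 6*c + 9)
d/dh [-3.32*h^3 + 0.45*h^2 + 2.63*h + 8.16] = -9.96*h^2 + 0.9*h + 2.63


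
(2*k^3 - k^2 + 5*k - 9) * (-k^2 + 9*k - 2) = -2*k^5 + 19*k^4 - 18*k^3 + 56*k^2 - 91*k + 18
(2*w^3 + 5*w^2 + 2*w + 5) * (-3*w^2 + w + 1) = -6*w^5 - 13*w^4 + w^3 - 8*w^2 + 7*w + 5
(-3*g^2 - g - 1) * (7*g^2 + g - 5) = -21*g^4 - 10*g^3 + 7*g^2 + 4*g + 5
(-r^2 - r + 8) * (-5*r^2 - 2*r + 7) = 5*r^4 + 7*r^3 - 45*r^2 - 23*r + 56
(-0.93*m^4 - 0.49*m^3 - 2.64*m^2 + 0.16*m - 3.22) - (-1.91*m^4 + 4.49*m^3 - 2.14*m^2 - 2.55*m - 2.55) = 0.98*m^4 - 4.98*m^3 - 0.5*m^2 + 2.71*m - 0.67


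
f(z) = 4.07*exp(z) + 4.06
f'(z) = 4.07*exp(z)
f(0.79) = 13.03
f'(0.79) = 8.97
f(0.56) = 11.19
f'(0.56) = 7.13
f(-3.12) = 4.24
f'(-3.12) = 0.18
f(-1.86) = 4.69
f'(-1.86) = 0.63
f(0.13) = 8.70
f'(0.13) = 4.64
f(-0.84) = 5.82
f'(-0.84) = 1.76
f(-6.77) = 4.06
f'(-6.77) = 0.00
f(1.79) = 28.44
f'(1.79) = 24.38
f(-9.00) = 4.06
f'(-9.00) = 0.00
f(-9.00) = 4.06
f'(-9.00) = 0.00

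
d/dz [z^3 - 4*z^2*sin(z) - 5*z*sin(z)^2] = -4*z^2*cos(z) + 3*z^2 - 8*z*sin(z) - 5*z*sin(2*z) - 5*sin(z)^2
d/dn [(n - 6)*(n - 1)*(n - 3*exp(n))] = -3*n^2*exp(n) + 3*n^2 + 15*n*exp(n) - 14*n + 3*exp(n) + 6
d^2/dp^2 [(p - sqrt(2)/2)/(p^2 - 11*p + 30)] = ((2*p - 11)^2*(2*p - sqrt(2)) + (-6*p + sqrt(2) + 22)*(p^2 - 11*p + 30))/(p^2 - 11*p + 30)^3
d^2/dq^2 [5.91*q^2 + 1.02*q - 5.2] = 11.8200000000000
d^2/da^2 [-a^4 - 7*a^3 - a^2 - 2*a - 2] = -12*a^2 - 42*a - 2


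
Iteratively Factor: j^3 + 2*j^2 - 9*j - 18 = (j + 3)*(j^2 - j - 6) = (j + 2)*(j + 3)*(j - 3)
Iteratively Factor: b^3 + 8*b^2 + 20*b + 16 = (b + 4)*(b^2 + 4*b + 4) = (b + 2)*(b + 4)*(b + 2)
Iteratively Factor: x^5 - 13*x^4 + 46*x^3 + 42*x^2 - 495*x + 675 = (x - 5)*(x^4 - 8*x^3 + 6*x^2 + 72*x - 135) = (x - 5)*(x - 3)*(x^3 - 5*x^2 - 9*x + 45) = (x - 5)*(x - 3)*(x + 3)*(x^2 - 8*x + 15) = (x - 5)^2*(x - 3)*(x + 3)*(x - 3)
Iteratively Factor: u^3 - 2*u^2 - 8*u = (u + 2)*(u^2 - 4*u) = u*(u + 2)*(u - 4)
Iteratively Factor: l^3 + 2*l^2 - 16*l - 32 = (l + 4)*(l^2 - 2*l - 8) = (l + 2)*(l + 4)*(l - 4)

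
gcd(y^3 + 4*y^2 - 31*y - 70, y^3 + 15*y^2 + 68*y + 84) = y^2 + 9*y + 14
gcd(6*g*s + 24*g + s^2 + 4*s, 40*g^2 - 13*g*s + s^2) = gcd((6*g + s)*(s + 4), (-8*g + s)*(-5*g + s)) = 1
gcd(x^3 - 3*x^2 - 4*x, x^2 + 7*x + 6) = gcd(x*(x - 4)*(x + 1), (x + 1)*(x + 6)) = x + 1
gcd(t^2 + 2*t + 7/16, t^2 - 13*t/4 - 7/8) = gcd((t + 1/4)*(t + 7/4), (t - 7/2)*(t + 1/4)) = t + 1/4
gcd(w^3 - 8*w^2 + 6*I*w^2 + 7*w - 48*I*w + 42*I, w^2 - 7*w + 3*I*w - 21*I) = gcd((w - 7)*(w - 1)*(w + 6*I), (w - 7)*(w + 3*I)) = w - 7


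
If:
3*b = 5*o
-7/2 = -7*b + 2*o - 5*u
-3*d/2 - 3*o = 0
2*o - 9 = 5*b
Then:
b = -45/19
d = 54/19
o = -27/19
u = 131/38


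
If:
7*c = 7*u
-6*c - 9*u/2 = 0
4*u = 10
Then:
No Solution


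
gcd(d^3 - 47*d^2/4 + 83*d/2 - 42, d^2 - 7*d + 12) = d - 4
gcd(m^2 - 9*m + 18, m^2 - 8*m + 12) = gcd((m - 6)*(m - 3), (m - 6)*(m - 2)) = m - 6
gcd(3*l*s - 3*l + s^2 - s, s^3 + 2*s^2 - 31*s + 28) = s - 1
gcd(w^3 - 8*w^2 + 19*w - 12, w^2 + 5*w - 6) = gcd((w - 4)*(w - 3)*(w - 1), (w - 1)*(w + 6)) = w - 1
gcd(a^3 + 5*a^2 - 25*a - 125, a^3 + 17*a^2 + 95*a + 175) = a^2 + 10*a + 25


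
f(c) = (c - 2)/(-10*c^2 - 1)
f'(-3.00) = 0.03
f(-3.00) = 0.05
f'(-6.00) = 0.00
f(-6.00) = 0.02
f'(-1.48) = 0.15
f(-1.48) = 0.15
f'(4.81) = 0.00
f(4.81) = -0.01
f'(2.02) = -0.02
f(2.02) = -0.00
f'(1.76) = -0.04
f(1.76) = 0.01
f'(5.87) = 0.00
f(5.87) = -0.01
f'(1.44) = -0.08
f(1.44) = 0.03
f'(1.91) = -0.03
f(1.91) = 0.00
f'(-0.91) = 0.51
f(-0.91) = 0.31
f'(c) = 20*c*(c - 2)/(-10*c^2 - 1)^2 + 1/(-10*c^2 - 1)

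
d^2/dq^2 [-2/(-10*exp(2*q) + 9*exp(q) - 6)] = 2*((9 - 40*exp(q))*(10*exp(2*q) - 9*exp(q) + 6) + 2*(20*exp(q) - 9)^2*exp(q))*exp(q)/(10*exp(2*q) - 9*exp(q) + 6)^3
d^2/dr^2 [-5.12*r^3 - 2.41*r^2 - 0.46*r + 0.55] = -30.72*r - 4.82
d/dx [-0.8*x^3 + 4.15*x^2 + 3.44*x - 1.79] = -2.4*x^2 + 8.3*x + 3.44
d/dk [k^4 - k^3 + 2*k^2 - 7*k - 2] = 4*k^3 - 3*k^2 + 4*k - 7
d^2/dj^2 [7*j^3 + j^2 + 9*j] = 42*j + 2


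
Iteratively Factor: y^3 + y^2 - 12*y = (y)*(y^2 + y - 12) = y*(y - 3)*(y + 4)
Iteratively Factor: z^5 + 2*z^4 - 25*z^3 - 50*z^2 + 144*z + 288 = (z + 4)*(z^4 - 2*z^3 - 17*z^2 + 18*z + 72) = (z - 4)*(z + 4)*(z^3 + 2*z^2 - 9*z - 18) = (z - 4)*(z + 2)*(z + 4)*(z^2 - 9) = (z - 4)*(z + 2)*(z + 3)*(z + 4)*(z - 3)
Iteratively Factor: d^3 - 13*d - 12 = (d + 1)*(d^2 - d - 12) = (d - 4)*(d + 1)*(d + 3)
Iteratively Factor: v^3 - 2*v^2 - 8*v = (v - 4)*(v^2 + 2*v) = v*(v - 4)*(v + 2)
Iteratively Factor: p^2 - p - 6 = (p + 2)*(p - 3)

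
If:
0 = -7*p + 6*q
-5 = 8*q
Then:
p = -15/28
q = -5/8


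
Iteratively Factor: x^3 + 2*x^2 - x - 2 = (x - 1)*(x^2 + 3*x + 2) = (x - 1)*(x + 1)*(x + 2)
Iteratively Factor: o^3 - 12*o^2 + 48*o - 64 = (o - 4)*(o^2 - 8*o + 16) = (o - 4)^2*(o - 4)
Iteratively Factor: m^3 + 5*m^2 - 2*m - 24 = (m - 2)*(m^2 + 7*m + 12) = (m - 2)*(m + 3)*(m + 4)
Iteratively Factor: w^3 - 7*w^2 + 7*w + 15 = (w - 5)*(w^2 - 2*w - 3) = (w - 5)*(w + 1)*(w - 3)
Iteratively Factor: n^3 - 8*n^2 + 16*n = (n)*(n^2 - 8*n + 16) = n*(n - 4)*(n - 4)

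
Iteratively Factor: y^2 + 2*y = (y)*(y + 2)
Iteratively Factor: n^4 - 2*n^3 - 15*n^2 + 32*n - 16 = (n - 4)*(n^3 + 2*n^2 - 7*n + 4) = (n - 4)*(n - 1)*(n^2 + 3*n - 4) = (n - 4)*(n - 1)^2*(n + 4)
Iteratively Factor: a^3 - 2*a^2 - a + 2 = (a - 2)*(a^2 - 1) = (a - 2)*(a - 1)*(a + 1)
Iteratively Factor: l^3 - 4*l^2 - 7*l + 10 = (l - 1)*(l^2 - 3*l - 10) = (l - 5)*(l - 1)*(l + 2)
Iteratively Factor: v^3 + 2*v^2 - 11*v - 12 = (v - 3)*(v^2 + 5*v + 4) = (v - 3)*(v + 1)*(v + 4)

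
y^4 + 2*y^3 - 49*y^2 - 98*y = y*(y - 7)*(y + 2)*(y + 7)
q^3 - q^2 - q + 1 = (q - 1)^2*(q + 1)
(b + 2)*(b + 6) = b^2 + 8*b + 12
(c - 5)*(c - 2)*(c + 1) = c^3 - 6*c^2 + 3*c + 10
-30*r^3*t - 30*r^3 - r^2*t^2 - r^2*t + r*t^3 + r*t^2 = (-6*r + t)*(5*r + t)*(r*t + r)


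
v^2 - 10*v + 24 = (v - 6)*(v - 4)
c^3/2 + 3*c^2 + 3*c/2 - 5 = (c/2 + 1)*(c - 1)*(c + 5)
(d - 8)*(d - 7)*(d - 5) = d^3 - 20*d^2 + 131*d - 280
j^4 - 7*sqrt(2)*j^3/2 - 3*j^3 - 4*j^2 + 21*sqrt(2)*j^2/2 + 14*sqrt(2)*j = j*(j - 4)*(j + 1)*(j - 7*sqrt(2)/2)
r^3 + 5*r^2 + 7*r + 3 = (r + 1)^2*(r + 3)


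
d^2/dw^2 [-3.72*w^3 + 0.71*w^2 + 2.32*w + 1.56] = 1.42 - 22.32*w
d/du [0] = 0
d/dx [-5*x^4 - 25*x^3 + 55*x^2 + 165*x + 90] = -20*x^3 - 75*x^2 + 110*x + 165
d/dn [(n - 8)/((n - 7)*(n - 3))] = (-n^2 + 16*n - 59)/(n^4 - 20*n^3 + 142*n^2 - 420*n + 441)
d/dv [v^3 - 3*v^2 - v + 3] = 3*v^2 - 6*v - 1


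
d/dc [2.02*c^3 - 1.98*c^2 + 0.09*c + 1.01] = 6.06*c^2 - 3.96*c + 0.09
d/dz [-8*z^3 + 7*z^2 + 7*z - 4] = -24*z^2 + 14*z + 7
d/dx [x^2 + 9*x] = 2*x + 9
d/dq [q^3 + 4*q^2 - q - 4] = 3*q^2 + 8*q - 1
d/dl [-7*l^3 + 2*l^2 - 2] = l*(4 - 21*l)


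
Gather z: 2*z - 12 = 2*z - 12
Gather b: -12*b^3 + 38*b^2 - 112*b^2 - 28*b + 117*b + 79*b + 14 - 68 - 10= -12*b^3 - 74*b^2 + 168*b - 64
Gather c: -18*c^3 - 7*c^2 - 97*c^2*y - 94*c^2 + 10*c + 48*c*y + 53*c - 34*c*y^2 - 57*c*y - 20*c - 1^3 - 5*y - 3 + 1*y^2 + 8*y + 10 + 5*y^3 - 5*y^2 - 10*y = -18*c^3 + c^2*(-97*y - 101) + c*(-34*y^2 - 9*y + 43) + 5*y^3 - 4*y^2 - 7*y + 6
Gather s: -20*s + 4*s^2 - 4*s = 4*s^2 - 24*s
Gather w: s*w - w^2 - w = -w^2 + w*(s - 1)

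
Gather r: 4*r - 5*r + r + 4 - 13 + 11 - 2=0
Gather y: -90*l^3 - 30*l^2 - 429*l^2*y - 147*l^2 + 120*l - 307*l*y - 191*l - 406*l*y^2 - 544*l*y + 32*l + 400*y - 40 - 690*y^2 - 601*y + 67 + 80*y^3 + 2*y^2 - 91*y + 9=-90*l^3 - 177*l^2 - 39*l + 80*y^3 + y^2*(-406*l - 688) + y*(-429*l^2 - 851*l - 292) + 36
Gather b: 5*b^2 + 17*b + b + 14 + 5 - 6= 5*b^2 + 18*b + 13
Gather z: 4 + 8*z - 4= 8*z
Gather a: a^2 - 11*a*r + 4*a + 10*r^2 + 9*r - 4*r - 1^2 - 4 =a^2 + a*(4 - 11*r) + 10*r^2 + 5*r - 5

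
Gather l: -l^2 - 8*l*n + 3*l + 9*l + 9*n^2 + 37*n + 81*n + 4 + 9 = -l^2 + l*(12 - 8*n) + 9*n^2 + 118*n + 13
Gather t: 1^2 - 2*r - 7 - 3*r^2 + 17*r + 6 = -3*r^2 + 15*r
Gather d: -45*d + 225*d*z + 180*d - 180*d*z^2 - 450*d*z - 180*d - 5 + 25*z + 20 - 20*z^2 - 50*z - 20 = d*(-180*z^2 - 225*z - 45) - 20*z^2 - 25*z - 5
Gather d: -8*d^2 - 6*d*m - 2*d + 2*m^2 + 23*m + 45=-8*d^2 + d*(-6*m - 2) + 2*m^2 + 23*m + 45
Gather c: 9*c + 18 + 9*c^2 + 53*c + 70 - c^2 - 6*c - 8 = 8*c^2 + 56*c + 80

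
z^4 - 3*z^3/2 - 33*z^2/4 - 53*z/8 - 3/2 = (z - 4)*(z + 1/2)^2*(z + 3/2)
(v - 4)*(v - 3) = v^2 - 7*v + 12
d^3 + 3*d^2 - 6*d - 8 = (d - 2)*(d + 1)*(d + 4)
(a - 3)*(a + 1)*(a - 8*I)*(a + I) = a^4 - 2*a^3 - 7*I*a^3 + 5*a^2 + 14*I*a^2 - 16*a + 21*I*a - 24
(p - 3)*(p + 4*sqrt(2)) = p^2 - 3*p + 4*sqrt(2)*p - 12*sqrt(2)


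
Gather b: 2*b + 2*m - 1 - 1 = 2*b + 2*m - 2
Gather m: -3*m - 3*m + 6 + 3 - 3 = 6 - 6*m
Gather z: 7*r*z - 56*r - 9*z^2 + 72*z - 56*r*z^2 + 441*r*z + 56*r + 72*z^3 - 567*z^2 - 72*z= 448*r*z + 72*z^3 + z^2*(-56*r - 576)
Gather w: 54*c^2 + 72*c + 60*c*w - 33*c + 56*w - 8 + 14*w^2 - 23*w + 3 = 54*c^2 + 39*c + 14*w^2 + w*(60*c + 33) - 5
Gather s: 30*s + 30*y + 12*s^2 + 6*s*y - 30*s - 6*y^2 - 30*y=12*s^2 + 6*s*y - 6*y^2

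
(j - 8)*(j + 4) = j^2 - 4*j - 32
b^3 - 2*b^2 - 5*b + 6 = (b - 3)*(b - 1)*(b + 2)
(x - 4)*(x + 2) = x^2 - 2*x - 8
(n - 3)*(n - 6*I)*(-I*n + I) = -I*n^3 - 6*n^2 + 4*I*n^2 + 24*n - 3*I*n - 18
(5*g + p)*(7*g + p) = 35*g^2 + 12*g*p + p^2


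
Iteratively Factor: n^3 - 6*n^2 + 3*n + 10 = (n - 2)*(n^2 - 4*n - 5) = (n - 5)*(n - 2)*(n + 1)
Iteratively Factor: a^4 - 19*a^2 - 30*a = (a - 5)*(a^3 + 5*a^2 + 6*a) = (a - 5)*(a + 2)*(a^2 + 3*a) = a*(a - 5)*(a + 2)*(a + 3)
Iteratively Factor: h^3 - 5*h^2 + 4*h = (h)*(h^2 - 5*h + 4) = h*(h - 4)*(h - 1)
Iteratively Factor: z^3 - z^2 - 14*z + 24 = (z - 3)*(z^2 + 2*z - 8) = (z - 3)*(z - 2)*(z + 4)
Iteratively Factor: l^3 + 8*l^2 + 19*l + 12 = (l + 4)*(l^2 + 4*l + 3) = (l + 1)*(l + 4)*(l + 3)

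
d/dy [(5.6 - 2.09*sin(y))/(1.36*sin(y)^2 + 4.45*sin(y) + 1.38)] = (2.8424*sin(y)^2 - 15.232*sin(y) - 27.8042)*cos(y)/(1.8496*sin(y)^4 + 12.104*sin(y)^3 + 23.5561*sin(y)^2 + 12.282*sin(y) + 1.9044)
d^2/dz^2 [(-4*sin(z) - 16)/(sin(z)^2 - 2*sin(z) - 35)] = 4*(sin(z)^5 + 18*sin(z)^4 + 184*sin(z)^3 + 482*sin(z)^2 + 783*sin(z) - 172)/((sin(z) - 7)^3*(sin(z) + 5)^3)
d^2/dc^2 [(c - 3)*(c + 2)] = 2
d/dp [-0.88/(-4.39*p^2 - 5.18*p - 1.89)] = (-7.7264*p - 4.5584)/(4.39*p^2 + 5.18*p + 1.89)^2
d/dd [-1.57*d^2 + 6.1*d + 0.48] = 6.1 - 3.14*d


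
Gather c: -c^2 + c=-c^2 + c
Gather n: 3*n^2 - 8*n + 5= 3*n^2 - 8*n + 5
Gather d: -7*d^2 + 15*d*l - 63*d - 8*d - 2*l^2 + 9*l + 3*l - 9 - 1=-7*d^2 + d*(15*l - 71) - 2*l^2 + 12*l - 10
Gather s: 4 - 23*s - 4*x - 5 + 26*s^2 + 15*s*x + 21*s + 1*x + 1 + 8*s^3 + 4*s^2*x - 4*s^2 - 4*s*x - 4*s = 8*s^3 + s^2*(4*x + 22) + s*(11*x - 6) - 3*x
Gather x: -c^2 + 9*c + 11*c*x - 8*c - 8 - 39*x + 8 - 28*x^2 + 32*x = -c^2 + c - 28*x^2 + x*(11*c - 7)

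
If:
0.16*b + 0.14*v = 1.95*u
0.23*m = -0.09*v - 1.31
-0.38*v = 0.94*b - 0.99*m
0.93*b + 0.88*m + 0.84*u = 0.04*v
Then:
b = 1.88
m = -1.92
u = -0.54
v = -9.66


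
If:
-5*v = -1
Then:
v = 1/5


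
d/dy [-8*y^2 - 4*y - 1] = -16*y - 4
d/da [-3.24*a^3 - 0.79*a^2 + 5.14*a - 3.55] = -9.72*a^2 - 1.58*a + 5.14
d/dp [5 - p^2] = -2*p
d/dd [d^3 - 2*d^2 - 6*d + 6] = 3*d^2 - 4*d - 6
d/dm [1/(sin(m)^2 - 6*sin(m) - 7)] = 2*(3 - sin(m))*cos(m)/((sin(m) - 7)^2*(sin(m) + 1)^2)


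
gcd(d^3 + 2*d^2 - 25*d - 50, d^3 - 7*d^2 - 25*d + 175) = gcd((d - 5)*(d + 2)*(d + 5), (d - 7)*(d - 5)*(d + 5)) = d^2 - 25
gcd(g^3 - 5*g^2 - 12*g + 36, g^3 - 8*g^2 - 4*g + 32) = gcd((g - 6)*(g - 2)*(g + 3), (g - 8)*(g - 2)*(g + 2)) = g - 2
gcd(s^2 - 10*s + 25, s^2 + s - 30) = s - 5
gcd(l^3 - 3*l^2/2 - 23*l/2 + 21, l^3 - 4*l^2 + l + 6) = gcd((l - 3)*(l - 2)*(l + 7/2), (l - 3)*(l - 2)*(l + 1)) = l^2 - 5*l + 6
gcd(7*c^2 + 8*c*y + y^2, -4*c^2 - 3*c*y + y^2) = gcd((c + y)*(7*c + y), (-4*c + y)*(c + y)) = c + y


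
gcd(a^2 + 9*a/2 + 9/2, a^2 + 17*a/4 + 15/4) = a + 3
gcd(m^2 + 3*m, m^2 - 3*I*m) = m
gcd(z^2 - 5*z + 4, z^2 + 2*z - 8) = 1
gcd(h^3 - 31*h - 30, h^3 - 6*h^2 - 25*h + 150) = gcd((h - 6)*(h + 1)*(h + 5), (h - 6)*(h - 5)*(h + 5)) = h^2 - h - 30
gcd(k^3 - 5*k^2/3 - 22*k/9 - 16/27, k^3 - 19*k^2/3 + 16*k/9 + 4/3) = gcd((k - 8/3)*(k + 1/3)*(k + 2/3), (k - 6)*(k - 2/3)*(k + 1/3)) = k + 1/3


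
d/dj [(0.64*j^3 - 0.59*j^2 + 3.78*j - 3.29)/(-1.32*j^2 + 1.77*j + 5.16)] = (-0.8448*j^4 + 2.2656*j^3 + 13.8525*j^2 - 14.7744*j + 25.3281)/(1.7424*j^4 - 4.6728*j^3 - 10.4895*j^2 + 18.2664*j + 26.6256)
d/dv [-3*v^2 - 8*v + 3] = -6*v - 8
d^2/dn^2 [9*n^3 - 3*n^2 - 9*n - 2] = 54*n - 6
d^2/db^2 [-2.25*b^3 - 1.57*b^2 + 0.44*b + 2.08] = -13.5*b - 3.14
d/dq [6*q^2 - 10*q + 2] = 12*q - 10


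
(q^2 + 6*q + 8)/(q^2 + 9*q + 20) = (q + 2)/(q + 5)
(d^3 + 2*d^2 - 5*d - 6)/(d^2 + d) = d + 1 - 6/d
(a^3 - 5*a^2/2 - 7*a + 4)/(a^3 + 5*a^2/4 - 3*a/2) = 2*(2*a^2 - 9*a + 4)/(a*(4*a - 3))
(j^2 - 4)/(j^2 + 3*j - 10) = (j + 2)/(j + 5)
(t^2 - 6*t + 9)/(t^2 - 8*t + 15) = (t - 3)/(t - 5)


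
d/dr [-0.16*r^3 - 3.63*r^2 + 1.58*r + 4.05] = -0.48*r^2 - 7.26*r + 1.58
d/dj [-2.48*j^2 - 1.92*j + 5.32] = -4.96*j - 1.92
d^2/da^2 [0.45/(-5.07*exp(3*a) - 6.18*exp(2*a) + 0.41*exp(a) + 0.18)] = (-0.45*(15.21*exp(2*a) + 12.36*exp(a) - 0.41)*(30.42*exp(2*a) + 24.72*exp(a) - 0.82)*exp(a) + (20.5335*exp(2*a) + 11.124*exp(a) - 0.1845)*(5.07*exp(3*a) + 6.18*exp(2*a) - 0.41*exp(a) - 0.18))*exp(a)/(5.07*exp(3*a) + 6.18*exp(2*a) - 0.41*exp(a) - 0.18)^3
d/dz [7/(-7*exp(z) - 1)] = 49*exp(z)/(7*exp(z) + 1)^2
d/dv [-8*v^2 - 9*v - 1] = -16*v - 9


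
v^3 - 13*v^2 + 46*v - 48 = (v - 8)*(v - 3)*(v - 2)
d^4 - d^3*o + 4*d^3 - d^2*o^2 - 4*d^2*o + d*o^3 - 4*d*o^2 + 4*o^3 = (d + 4)*(d - o)^2*(d + o)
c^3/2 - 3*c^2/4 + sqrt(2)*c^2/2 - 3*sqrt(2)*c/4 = c*(c/2 + sqrt(2)/2)*(c - 3/2)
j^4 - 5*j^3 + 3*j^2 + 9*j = j*(j - 3)^2*(j + 1)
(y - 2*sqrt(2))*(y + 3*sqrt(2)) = y^2 + sqrt(2)*y - 12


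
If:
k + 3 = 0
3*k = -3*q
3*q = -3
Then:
No Solution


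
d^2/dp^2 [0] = 0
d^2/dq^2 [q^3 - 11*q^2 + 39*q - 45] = 6*q - 22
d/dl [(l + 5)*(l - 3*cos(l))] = l + (l + 5)*(3*sin(l) + 1) - 3*cos(l)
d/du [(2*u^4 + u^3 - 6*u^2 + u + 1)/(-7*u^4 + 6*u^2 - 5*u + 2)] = (7*u^6 - 60*u^5 - 3*u^4 + 34*u^3 + 30*u^2 - 36*u + 7)/(49*u^8 - 84*u^6 + 70*u^5 + 8*u^4 - 60*u^3 + 49*u^2 - 20*u + 4)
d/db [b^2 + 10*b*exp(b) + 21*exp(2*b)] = 10*b*exp(b) + 2*b + 42*exp(2*b) + 10*exp(b)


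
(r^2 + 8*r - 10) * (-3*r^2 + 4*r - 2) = -3*r^4 - 20*r^3 + 60*r^2 - 56*r + 20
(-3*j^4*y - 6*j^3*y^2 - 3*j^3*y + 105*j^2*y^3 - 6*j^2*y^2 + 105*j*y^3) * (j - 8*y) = -3*j^5*y + 18*j^4*y^2 - 3*j^4*y + 153*j^3*y^3 + 18*j^3*y^2 - 840*j^2*y^4 + 153*j^2*y^3 - 840*j*y^4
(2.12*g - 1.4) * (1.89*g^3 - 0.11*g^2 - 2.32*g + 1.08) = 4.0068*g^4 - 2.8792*g^3 - 4.7644*g^2 + 5.5376*g - 1.512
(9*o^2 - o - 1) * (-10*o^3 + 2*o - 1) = -90*o^5 + 10*o^4 + 28*o^3 - 11*o^2 - o + 1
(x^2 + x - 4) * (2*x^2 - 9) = 2*x^4 + 2*x^3 - 17*x^2 - 9*x + 36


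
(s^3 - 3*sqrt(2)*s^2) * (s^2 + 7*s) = s^5 - 3*sqrt(2)*s^4 + 7*s^4 - 21*sqrt(2)*s^3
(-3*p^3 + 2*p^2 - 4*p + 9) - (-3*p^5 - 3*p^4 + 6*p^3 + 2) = 3*p^5 + 3*p^4 - 9*p^3 + 2*p^2 - 4*p + 7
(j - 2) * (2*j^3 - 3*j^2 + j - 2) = 2*j^4 - 7*j^3 + 7*j^2 - 4*j + 4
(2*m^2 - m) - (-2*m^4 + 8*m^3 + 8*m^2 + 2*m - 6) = 2*m^4 - 8*m^3 - 6*m^2 - 3*m + 6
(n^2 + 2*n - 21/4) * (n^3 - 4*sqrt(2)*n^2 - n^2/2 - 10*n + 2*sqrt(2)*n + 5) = n^5 - 4*sqrt(2)*n^4 + 3*n^4/2 - 65*n^3/4 - 6*sqrt(2)*n^3 - 99*n^2/8 + 25*sqrt(2)*n^2 - 21*sqrt(2)*n/2 + 125*n/2 - 105/4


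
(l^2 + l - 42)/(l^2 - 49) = (l - 6)/(l - 7)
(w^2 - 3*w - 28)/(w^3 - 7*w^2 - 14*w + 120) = (w - 7)/(w^2 - 11*w + 30)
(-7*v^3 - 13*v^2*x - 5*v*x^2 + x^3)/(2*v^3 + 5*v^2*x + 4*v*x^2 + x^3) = (-7*v + x)/(2*v + x)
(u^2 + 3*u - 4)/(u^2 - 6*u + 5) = (u + 4)/(u - 5)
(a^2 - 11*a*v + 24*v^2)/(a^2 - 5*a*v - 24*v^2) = (a - 3*v)/(a + 3*v)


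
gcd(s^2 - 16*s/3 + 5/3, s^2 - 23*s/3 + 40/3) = s - 5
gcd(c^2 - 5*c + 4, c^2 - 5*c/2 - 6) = c - 4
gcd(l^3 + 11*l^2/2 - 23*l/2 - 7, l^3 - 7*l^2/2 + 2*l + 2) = l^2 - 3*l/2 - 1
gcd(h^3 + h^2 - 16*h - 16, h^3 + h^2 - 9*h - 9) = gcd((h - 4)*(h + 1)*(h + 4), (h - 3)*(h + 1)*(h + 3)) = h + 1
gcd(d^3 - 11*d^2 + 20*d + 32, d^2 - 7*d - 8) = d^2 - 7*d - 8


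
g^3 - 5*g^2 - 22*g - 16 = (g - 8)*(g + 1)*(g + 2)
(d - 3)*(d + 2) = d^2 - d - 6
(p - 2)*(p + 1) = p^2 - p - 2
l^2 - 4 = (l - 2)*(l + 2)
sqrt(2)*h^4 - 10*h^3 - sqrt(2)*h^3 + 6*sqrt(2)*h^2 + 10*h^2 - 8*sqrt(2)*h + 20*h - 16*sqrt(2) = (h - 2)*(h - 4*sqrt(2))*(h - sqrt(2))*(sqrt(2)*h + sqrt(2))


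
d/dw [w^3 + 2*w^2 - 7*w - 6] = 3*w^2 + 4*w - 7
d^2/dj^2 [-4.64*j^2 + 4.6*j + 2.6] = -9.28000000000000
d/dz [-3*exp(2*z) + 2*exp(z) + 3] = (2 - 6*exp(z))*exp(z)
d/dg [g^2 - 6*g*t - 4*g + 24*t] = 2*g - 6*t - 4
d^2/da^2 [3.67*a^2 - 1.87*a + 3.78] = 7.34000000000000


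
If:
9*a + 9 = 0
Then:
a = -1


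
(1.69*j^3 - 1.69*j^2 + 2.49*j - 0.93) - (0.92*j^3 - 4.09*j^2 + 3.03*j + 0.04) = 0.77*j^3 + 2.4*j^2 - 0.54*j - 0.97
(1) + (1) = 2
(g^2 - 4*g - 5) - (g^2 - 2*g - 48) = 43 - 2*g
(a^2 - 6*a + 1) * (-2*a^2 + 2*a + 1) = -2*a^4 + 14*a^3 - 13*a^2 - 4*a + 1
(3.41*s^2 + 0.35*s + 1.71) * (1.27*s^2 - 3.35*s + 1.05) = 4.3307*s^4 - 10.979*s^3 + 4.5797*s^2 - 5.361*s + 1.7955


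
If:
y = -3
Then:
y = -3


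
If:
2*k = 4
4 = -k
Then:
No Solution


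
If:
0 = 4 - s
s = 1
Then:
No Solution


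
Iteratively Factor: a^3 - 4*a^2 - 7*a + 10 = (a + 2)*(a^2 - 6*a + 5) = (a - 1)*(a + 2)*(a - 5)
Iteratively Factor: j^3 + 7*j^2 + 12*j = (j + 3)*(j^2 + 4*j) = (j + 3)*(j + 4)*(j)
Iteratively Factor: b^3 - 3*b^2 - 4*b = (b + 1)*(b^2 - 4*b) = (b - 4)*(b + 1)*(b)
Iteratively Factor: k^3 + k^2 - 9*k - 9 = (k - 3)*(k^2 + 4*k + 3) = (k - 3)*(k + 1)*(k + 3)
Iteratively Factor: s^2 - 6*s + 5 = (s - 5)*(s - 1)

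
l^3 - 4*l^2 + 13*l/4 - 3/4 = (l - 3)*(l - 1/2)^2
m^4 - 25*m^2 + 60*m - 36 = (m - 3)*(m - 2)*(m - 1)*(m + 6)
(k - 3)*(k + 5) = k^2 + 2*k - 15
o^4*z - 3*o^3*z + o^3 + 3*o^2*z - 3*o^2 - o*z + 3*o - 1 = (o - 1)^3*(o*z + 1)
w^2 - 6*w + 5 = (w - 5)*(w - 1)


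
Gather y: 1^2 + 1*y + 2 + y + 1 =2*y + 4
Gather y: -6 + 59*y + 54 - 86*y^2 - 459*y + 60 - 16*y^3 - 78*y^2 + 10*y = -16*y^3 - 164*y^2 - 390*y + 108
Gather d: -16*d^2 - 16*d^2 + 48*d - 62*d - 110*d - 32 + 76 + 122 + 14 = -32*d^2 - 124*d + 180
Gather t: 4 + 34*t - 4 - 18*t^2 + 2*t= -18*t^2 + 36*t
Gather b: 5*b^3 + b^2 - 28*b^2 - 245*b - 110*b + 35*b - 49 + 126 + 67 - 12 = 5*b^3 - 27*b^2 - 320*b + 132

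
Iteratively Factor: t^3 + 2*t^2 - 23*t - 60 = (t - 5)*(t^2 + 7*t + 12) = (t - 5)*(t + 4)*(t + 3)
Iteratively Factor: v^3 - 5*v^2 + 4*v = (v - 4)*(v^2 - v) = v*(v - 4)*(v - 1)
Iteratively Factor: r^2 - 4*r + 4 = (r - 2)*(r - 2)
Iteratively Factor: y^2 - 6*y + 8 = (y - 4)*(y - 2)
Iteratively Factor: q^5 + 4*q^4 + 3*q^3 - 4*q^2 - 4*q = (q + 2)*(q^4 + 2*q^3 - q^2 - 2*q) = (q + 1)*(q + 2)*(q^3 + q^2 - 2*q) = (q + 1)*(q + 2)^2*(q^2 - q) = (q - 1)*(q + 1)*(q + 2)^2*(q)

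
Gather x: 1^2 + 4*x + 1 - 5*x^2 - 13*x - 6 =-5*x^2 - 9*x - 4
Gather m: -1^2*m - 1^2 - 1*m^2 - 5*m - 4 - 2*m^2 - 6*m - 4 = -3*m^2 - 12*m - 9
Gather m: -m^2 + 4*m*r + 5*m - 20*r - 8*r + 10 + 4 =-m^2 + m*(4*r + 5) - 28*r + 14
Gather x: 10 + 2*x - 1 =2*x + 9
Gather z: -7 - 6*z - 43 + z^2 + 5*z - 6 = z^2 - z - 56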